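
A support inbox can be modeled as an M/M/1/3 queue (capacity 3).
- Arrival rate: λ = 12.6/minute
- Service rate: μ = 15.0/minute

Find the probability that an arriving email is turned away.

ρ = λ/μ = 12.6/15.0 = 0.8400
P₀ = (1-ρ)/(1-ρ^(K+1)) = (1-0.8400)/(1-0.8400^4) = 0.16000/0.50213 = 0.3186
P_K = P₀×ρ^K = 0.31864 × 0.8400^3 = 0.31864 × 0.59270 = 0.1889
Blocking probability = 18.89%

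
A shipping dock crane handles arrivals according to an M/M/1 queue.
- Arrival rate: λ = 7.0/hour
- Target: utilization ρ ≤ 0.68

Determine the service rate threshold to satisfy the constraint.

ρ = λ/μ, so μ = λ/ρ
μ ≥ 7.0/0.68 = 10.2941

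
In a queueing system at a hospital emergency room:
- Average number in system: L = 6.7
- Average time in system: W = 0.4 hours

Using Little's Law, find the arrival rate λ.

Little's Law: L = λW, so λ = L/W
λ = 6.7/0.4 = 16.7500 patients/hour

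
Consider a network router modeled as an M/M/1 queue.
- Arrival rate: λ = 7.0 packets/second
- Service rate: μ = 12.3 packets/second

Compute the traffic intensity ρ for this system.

Server utilization: ρ = λ/μ
ρ = 7.0/12.3 = 0.5691
The server is busy 56.91% of the time.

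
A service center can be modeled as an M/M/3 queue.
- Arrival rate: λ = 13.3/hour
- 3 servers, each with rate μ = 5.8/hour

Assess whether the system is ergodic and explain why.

Stability requires ρ = λ/(cμ) < 1
ρ = 13.3/(3 × 5.8) = 13.3/17.40 = 0.7644
Since 0.7644 < 1, the system is STABLE.
The servers are busy 76.44% of the time.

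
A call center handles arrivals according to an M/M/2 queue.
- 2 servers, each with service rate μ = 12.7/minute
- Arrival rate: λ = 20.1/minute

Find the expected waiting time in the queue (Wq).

Traffic intensity: ρ = λ/(cμ) = 20.1/(2×12.7) = 0.7913
Since ρ = 0.7913 < 1, system is stable.
Offered load a = λ/μ = cρ = 20.1/12.7 = 1.5827
P₀ = [ Σₙ₌₀^1 aⁿ/n! + a^2/(2!(1-ρ)) ]⁻¹
Σ = a^0/0! + a^1/1! = 1.0000 + 1.5827 = 2.5827
a^2/(2!(1-ρ)) = 2.50487/(2 × 0.208661) = 6.0022
P₀ = 1/(2.5827 + 6.0022) = 0.1165
Lq = P₀·a^2·ρ / (2!(1-ρ)²) = 0.11648 × 2.5049 × 0.79134 / (2 × 0.043540) = 2.6515
Wq = Lq/λ = 2.6515/20.1 = 0.1319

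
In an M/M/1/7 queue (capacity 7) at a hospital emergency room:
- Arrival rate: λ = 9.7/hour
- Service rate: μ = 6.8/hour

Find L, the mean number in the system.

ρ = λ/μ = 9.7/6.8 = 1.42647
P₀ = (1-ρ)/(1-ρ^(K+1)) = (1-1.42647)/(1-1.42647^8) = -0.4265/-16.1436 = 0.02642
P_K = P₀×ρ^K = 0.02642 × 1.42647^7 = 0.02642 × 12.0182 = 0.3175
L = ρ[1 - (K+1)ρ^K + Kρ^(K+1)] / [(1-ρ)(1-ρ^(K+1))]
L = 1.42647 × (1 - 8×12.0182 + 7×17.1436) / ((1 - 1.42647) × (1 - 17.1436)) = 5.1507 patients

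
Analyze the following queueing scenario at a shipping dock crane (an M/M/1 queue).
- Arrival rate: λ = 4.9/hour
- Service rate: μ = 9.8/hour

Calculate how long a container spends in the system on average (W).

First, compute utilization: ρ = λ/μ = 4.9/9.8 = 0.5000
For M/M/1: W = 1/(μ-λ)
W = 1/(9.8-4.9) = 1/4.90
W = 0.2041 hours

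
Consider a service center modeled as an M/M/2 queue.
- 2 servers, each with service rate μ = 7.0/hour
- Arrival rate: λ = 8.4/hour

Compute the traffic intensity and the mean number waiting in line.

Traffic intensity: ρ = λ/(cμ) = 8.4/(2×7.0) = 0.6000
Since ρ = 0.6000 < 1, system is stable.
Offered load a = λ/μ = cρ = 8.4/7.0 = 1.2000
P₀ = [ Σₙ₌₀^1 aⁿ/n! + a^2/(2!(1-ρ)) ]⁻¹
Σ = a^0/0! + a^1/1! = 1.0000 + 1.2000 = 2.2000
a^2/(2!(1-ρ)) = 1.4400/(2 × 0.4000) = 1.8000
P₀ = 1/(2.2000 + 1.8000) = 0.2500
Lq = P₀·a^2·ρ / (2!(1-ρ)²) = 0.2500 × 1.4400 × 0.6000 / (2 × 0.1600) = 0.6750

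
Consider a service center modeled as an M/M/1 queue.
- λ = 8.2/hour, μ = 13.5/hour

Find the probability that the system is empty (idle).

ρ = λ/μ = 8.2/13.5 = 0.6074
P(0) = 1 - ρ = 1 - 0.6074 = 0.3926
The server is idle 39.26% of the time.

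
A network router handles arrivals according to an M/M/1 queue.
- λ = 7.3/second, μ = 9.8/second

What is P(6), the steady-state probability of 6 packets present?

ρ = λ/μ = 7.3/9.8 = 0.7449
P(n) = (1-ρ)ρⁿ
P(6) = (1-0.7449) × 0.7449^6
P(6) = 0.25510 × 0.17084
P(6) = 0.04358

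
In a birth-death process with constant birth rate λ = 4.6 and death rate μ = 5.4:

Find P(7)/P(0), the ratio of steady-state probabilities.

For constant rates: P(n)/P(0) = (λ/μ)^n
P(7)/P(0) = (4.6/5.4)^7 = 0.85185^7 = 0.3255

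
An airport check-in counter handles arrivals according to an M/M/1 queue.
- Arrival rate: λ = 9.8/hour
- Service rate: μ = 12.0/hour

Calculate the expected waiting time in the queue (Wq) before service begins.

First, compute utilization: ρ = λ/μ = 9.8/12.0 = 0.8167
For M/M/1: Wq = λ/(μ(μ-λ))
Wq = 9.8/(12.0 × (12.0-9.8))
Wq = 9.8/(12.0 × 2.20)
Wq = 0.3712 hours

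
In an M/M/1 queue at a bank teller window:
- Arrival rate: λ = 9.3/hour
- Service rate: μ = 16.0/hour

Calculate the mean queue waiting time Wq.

First, compute utilization: ρ = λ/μ = 9.3/16.0 = 0.5813
For M/M/1: Wq = λ/(μ(μ-λ))
Wq = 9.3/(16.0 × (16.0-9.3))
Wq = 9.3/(16.0 × 6.70)
Wq = 0.08675 hours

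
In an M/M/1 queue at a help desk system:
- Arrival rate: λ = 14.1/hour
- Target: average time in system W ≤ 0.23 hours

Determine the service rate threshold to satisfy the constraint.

For M/M/1: W = 1/(μ-λ)
Need W ≤ 0.23, so 1/(μ-λ) ≤ 0.23
μ - λ ≥ 1/0.23 = 4.3478
μ ≥ 14.1 + 4.3478 = 18.4478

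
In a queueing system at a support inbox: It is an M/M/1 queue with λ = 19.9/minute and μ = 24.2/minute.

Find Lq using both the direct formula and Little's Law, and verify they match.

Method 1 (direct): Lq = λ²/(μ(μ-λ)) = 396.01/(24.2 × 4.30) = 3.8056

Method 2 (Little's Law):
W = 1/(μ-λ) = 1/4.30 = 0.232558
Wq = W - 1/μ = 0.232558 - 0.0413223 = 0.191236
Lq = λWq = 19.9 × 0.191236 = 3.8056 ✔ (matches Method 1)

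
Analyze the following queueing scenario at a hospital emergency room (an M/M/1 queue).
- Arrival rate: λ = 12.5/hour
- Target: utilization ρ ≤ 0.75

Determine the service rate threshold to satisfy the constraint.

ρ = λ/μ, so μ = λ/ρ
μ ≥ 12.5/0.75 = 16.6667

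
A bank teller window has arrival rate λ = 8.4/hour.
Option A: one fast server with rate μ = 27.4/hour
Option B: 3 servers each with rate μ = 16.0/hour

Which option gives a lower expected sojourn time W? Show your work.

Option A: single server μ = 27.4 (M/M/1)
  ρ_A = 8.4/27.4 = 0.3066
  W_A = 1/(μ-λ) = 1/(27.4-8.4) = 1/19.00 = 0.05263

Option B: 3 servers μ = 16.0 (M/M/3)
  ρ_B = λ/(cμ) = 8.4/(3×16.0) = 0.1750
  Offered load a = λ/μ = cρ = 8.4/16.0 = 0.5250
  P₀ = [ Σₙ₌₀^2 aⁿ/n! + a^3/(3!(1-ρ)) ]⁻¹
  Σ = a^0/0! + a^1/1! + a^2/2! = 1.0000 + 0.5250 + 0.1378 = 1.6628
  a^3/(3!(1-ρ)) = 0.1447/(6 × 0.8250) = 0.02923
  P₀ = 1/(1.6628 + 0.02923) = 0.5910
  Lq = P₀·a^3·ρ / (3!(1-ρ)²) = 0.5910 × 0.1447 × 0.1750 / (6 × 0.6806) = 0.003665
  Wq_B = Lq/λ = 0.003665/8.4 = 0.0004363
  W_B = Wq_B + 1/μ = 0.0004363 + 0.06250 = 0.06294

Since W_A = 0.05263 < W_B = 0.06294, Option A (single fast server) has the shorter time in system.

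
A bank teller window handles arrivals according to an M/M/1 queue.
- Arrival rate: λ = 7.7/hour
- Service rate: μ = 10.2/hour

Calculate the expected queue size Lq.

ρ = λ/μ = 7.7/10.2 = 0.7549
For M/M/1: Lq = λ²/(μ(μ-λ))
Lq = 59.29/(10.2 × 2.50)
Lq = 2.3251 transactions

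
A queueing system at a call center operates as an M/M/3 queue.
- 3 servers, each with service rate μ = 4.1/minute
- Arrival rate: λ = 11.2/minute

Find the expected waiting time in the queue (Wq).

Traffic intensity: ρ = λ/(cμ) = 11.2/(3×4.1) = 0.9106
Since ρ = 0.9106 < 1, system is stable.
Offered load a = λ/μ = cρ = 11.2/4.1 = 2.7317
P₀ = [ Σₙ₌₀^2 aⁿ/n! + a^3/(3!(1-ρ)) ]⁻¹
Σ = a^0/0! + a^1/1! + a^2/2! = 1.0000 + 2.7317 + 3.7311 = 7.4628
a^3/(3!(1-ρ)) = 20.3846/(6 × 0.0894309) = 37.9895
P₀ = 1/(7.4628 + 37.9895) = 0.02200
Lq = P₀·a^3·ρ / (3!(1-ρ)²) = 0.0220011 × 20.3846 × 0.910569 / (6 × 0.00799788) = 8.5101
Wq = Lq/λ = 8.5101/11.2 = 0.7598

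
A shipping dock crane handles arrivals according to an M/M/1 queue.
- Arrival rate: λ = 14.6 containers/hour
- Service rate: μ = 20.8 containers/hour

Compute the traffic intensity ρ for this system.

Server utilization: ρ = λ/μ
ρ = 14.6/20.8 = 0.7019
The server is busy 70.19% of the time.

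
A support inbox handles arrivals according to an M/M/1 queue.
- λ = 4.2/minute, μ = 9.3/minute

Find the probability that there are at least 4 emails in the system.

ρ = λ/μ = 4.2/9.3 = 0.45161
P(N ≥ n) = ρⁿ
P(N ≥ 4) = 0.45161^4
P(N ≥ 4) = 0.04160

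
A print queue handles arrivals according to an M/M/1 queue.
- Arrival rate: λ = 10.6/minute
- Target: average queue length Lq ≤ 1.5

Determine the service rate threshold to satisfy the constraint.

For M/M/1: Lq = λ²/(μ(μ-λ))
Need Lq ≤ 1.5, i.e. μ(μ-λ) ≥ λ²/1.5
μ² - 10.6μ - 112.36/1.5 ≥ 0  →  μ² - 10.6μ - 74.906667 ≥ 0
Quadratic formula (positive root): μ = [λ + √(λ² + 4×74.906667)]/2
Discriminant: 112.36 + 4×74.906667 = 411.98667, √411.98667 = 20.29745
μ ≥ (10.6 + 20.29745)/2 = 15.4487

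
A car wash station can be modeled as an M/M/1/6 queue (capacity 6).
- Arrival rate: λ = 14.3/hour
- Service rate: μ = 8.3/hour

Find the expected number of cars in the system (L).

ρ = λ/μ = 14.3/8.3 = 1.7229
P₀ = (1-ρ)/(1-ρ^(K+1)) = (1-1.7229)/(1-1.7229^7) = -0.7229/-44.0630 = 0.01641
P_K = P₀×ρ^K = 0.016406 × 1.7229^6 = 0.016406 × 26.1553 = 0.4291
L = ρ[1 - (K+1)ρ^K + Kρ^(K+1)] / [(1-ρ)(1-ρ^(K+1))]
L = 1.7229 × (1 - 7×26.15534 + 6×45.06304) / ((1 - 1.7229) × (1 - 45.06304)) = 4.7755 cars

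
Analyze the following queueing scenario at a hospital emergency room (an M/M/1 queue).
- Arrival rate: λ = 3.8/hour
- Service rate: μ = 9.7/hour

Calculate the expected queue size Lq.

ρ = λ/μ = 3.8/9.7 = 0.3918
For M/M/1: Lq = λ²/(μ(μ-λ))
Lq = 14.44/(9.7 × 5.90)
Lq = 0.2523 patients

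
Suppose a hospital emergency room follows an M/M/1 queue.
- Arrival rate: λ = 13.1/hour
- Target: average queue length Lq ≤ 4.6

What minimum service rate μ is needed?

For M/M/1: Lq = λ²/(μ(μ-λ))
Need Lq ≤ 4.6, i.e. μ(μ-λ) ≥ λ²/4.6
μ² - 13.1μ - 171.61/4.6 ≥ 0  →  μ² - 13.1μ - 37.30652 ≥ 0
Quadratic formula (positive root): μ = [λ + √(λ² + 4×37.30652)]/2
Discriminant: 171.61 + 4×37.30652 = 320.8361, √320.8361 = 17.9119
μ ≥ (13.1 + 17.9119)/2 = 15.5059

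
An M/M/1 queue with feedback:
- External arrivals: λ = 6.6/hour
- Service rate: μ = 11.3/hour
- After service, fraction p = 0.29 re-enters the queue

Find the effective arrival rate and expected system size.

Effective arrival rate: λ_eff = λ/(1-p) = 6.6/(1-0.29) = 6.6/0.71 = 9.29577
ρ = λ_eff/μ = 9.29577/11.3 = 0.822635
L = ρ/(1-ρ) = 0.822635/(1-0.822635) = 4.6381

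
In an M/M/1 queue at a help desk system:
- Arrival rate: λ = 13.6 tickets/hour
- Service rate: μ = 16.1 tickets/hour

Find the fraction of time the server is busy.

Server utilization: ρ = λ/μ
ρ = 13.6/16.1 = 0.8447
The server is busy 84.47% of the time.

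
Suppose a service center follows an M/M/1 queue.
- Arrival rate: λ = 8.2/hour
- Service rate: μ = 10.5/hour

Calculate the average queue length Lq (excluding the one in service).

ρ = λ/μ = 8.2/10.5 = 0.7810
For M/M/1: Lq = λ²/(μ(μ-λ))
Lq = 67.24/(10.5 × 2.30)
Lq = 2.7843 customers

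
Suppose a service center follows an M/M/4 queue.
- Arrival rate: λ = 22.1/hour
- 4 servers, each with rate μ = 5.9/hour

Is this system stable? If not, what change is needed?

Stability requires ρ = λ/(cμ) < 1
ρ = 22.1/(4 × 5.9) = 22.1/23.60 = 0.9364
Since 0.9364 < 1, the system is STABLE.
The servers are busy 93.64% of the time.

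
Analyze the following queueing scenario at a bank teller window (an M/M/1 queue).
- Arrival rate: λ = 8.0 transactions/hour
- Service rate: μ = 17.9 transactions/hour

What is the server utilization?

Server utilization: ρ = λ/μ
ρ = 8.0/17.9 = 0.4469
The server is busy 44.69% of the time.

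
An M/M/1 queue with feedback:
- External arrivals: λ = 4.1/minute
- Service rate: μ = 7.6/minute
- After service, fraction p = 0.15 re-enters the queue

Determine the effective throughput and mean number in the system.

Effective arrival rate: λ_eff = λ/(1-p) = 4.1/(1-0.15) = 4.1/0.85 = 4.8235
ρ = λ_eff/μ = 4.8235/7.6 = 0.63467
L = ρ/(1-ρ) = 0.63467/(1-0.63467) = 1.7373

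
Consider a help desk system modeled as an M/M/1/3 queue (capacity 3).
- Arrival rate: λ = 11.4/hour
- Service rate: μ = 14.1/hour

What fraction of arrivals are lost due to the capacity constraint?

ρ = λ/μ = 11.4/14.1 = 0.8085
P₀ = (1-ρ)/(1-ρ^(K+1)) = (1-0.8085)/(1-0.8085^4) = 0.1915/0.5727 = 0.3344
P_K = P₀×ρ^K = 0.3344 × 0.8085^3 = 0.3344 × 0.5285 = 0.1767
Blocking probability = 17.67%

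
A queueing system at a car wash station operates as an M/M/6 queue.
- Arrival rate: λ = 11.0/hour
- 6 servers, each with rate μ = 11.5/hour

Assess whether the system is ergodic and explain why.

Stability requires ρ = λ/(cμ) < 1
ρ = 11.0/(6 × 11.5) = 11.0/69.00 = 0.1594
Since 0.1594 < 1, the system is STABLE.
The servers are busy 15.94% of the time.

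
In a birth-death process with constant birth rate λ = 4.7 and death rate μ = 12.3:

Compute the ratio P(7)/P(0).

For constant rates: P(n)/P(0) = (λ/μ)^n
P(7)/P(0) = (4.7/12.3)^7 = 0.3821^7 = 0.001189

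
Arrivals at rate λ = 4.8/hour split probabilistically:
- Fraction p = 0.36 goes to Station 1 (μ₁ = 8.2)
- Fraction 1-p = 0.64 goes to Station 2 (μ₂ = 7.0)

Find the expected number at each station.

Effective rates: λ₁ = 4.8×0.36 = 1.728, λ₂ = 4.8×0.64 = 3.072
Station 1: ρ₁ = 1.728/8.2 = 0.21073, L₁ = ρ₁/(1-ρ₁) = 0.21073/(1-0.21073) = 0.2670
Station 2: ρ₂ = 3.072/7.0 = 0.43886, L₂ = ρ₂/(1-ρ₂) = 0.43886/(1-0.43886) = 0.7821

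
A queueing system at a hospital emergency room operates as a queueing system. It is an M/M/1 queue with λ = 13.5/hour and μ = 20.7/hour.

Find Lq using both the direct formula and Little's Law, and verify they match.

Method 1 (direct): Lq = λ²/(μ(μ-λ)) = 182.25/(20.7 × 7.20) = 1.2228

Method 2 (Little's Law):
W = 1/(μ-λ) = 1/7.20 = 0.13889
Wq = W - 1/μ = 0.13889 - 0.048309 = 0.09058
Lq = λWq = 13.5 × 0.09058 = 1.2228 ✔ (matches Method 1)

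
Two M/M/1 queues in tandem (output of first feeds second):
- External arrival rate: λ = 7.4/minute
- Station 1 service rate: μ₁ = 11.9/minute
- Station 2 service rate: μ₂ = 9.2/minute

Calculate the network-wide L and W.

By Jackson's theorem, each station behaves as independent M/M/1.
Station 1: ρ₁ = 7.4/11.9 = 0.6218, L₁ = ρ₁/(1-ρ₁) = λ/(μ₁-λ) = 7.4/4.50 = 1.644444
Station 2: ρ₂ = 7.4/9.2 = 0.8043, L₂ = ρ₂/(1-ρ₂) = λ/(μ₂-λ) = 7.4/1.80 = 4.111111
Total: L = L₁ + L₂ = 1.644444 + 4.111111 = 5.7556
W = L/λ = 5.7556/7.4 = 0.7778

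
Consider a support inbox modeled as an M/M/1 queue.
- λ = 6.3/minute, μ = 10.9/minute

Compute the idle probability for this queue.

ρ = λ/μ = 6.3/10.9 = 0.5780
P(0) = 1 - ρ = 1 - 0.5780 = 0.4220
The server is idle 42.20% of the time.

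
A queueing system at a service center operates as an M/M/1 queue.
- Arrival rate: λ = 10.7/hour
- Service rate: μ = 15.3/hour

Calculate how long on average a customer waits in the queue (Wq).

First, compute utilization: ρ = λ/μ = 10.7/15.3 = 0.6993
For M/M/1: Wq = λ/(μ(μ-λ))
Wq = 10.7/(15.3 × (15.3-10.7))
Wq = 10.7/(15.3 × 4.60)
Wq = 0.1520 hours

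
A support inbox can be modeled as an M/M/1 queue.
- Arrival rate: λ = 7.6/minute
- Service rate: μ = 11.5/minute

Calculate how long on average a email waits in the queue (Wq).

First, compute utilization: ρ = λ/μ = 7.6/11.5 = 0.6609
For M/M/1: Wq = λ/(μ(μ-λ))
Wq = 7.6/(11.5 × (11.5-7.6))
Wq = 7.6/(11.5 × 3.90)
Wq = 0.1695 minutes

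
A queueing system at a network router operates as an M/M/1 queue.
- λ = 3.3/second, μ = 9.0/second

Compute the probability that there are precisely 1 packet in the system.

ρ = λ/μ = 3.3/9.0 = 0.3667
P(n) = (1-ρ)ρⁿ
P(1) = (1-0.3667) × 0.3667^1
P(1) = 0.6333 × 0.3667
P(1) = 0.2322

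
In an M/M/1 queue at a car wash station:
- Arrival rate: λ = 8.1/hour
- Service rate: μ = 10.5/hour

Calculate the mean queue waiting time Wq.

First, compute utilization: ρ = λ/μ = 8.1/10.5 = 0.7714
For M/M/1: Wq = λ/(μ(μ-λ))
Wq = 8.1/(10.5 × (10.5-8.1))
Wq = 8.1/(10.5 × 2.40)
Wq = 0.3214 hours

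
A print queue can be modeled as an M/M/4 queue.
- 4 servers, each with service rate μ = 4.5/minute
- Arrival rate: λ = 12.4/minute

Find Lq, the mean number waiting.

Traffic intensity: ρ = λ/(cμ) = 12.4/(4×4.5) = 0.6889
Since ρ = 0.6889 < 1, system is stable.
Offered load a = λ/μ = cρ = 12.4/4.5 = 2.7556
P₀ = [ Σₙ₌₀^3 aⁿ/n! + a^4/(4!(1-ρ)) ]⁻¹
Σ = a^0/0! + a^1/1! + a^2/2! + a^3/3! = 1.0000 + 2.7556 + 3.7965 + 3.4872 = 11.0393
a^4/(4!(1-ρ)) = 57.65496/(24 × 0.3111111) = 7.7216
P₀ = 1/(11.0393 + 7.7216) = 0.05330
Lq = P₀·a^4·ρ / (4!(1-ρ)²) = 0.053302 × 57.6550 × 0.68889 / (24 × 0.096790) = 0.9114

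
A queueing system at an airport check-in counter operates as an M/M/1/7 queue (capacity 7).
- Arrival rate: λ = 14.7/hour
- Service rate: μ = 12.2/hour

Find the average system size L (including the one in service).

ρ = λ/μ = 14.7/12.2 = 1.20492
P₀ = (1-ρ)/(1-ρ^(K+1)) = (1-1.20492)/(1-1.20492^8) = -0.20492/-3.4429 = 0.05952
P_K = P₀×ρ^K = 0.05952 × 1.20492^7 = 0.05952 × 3.6873 = 0.2195
L = ρ[1 - (K+1)ρ^K + Kρ^(K+1)] / [(1-ρ)(1-ρ^(K+1))]
L = 1.20492 × (1 - 8×3.6873 + 7×4.4429) / ((1 - 1.20492) × (1 - 4.4429)) = 4.4437 passengers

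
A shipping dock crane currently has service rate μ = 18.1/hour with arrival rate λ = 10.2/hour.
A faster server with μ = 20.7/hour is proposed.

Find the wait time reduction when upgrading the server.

System 1: ρ₁ = 10.2/18.1 = 0.5635, W₁ = 1/(18.1-10.2) = 0.12658
System 2: ρ₂ = 10.2/20.7 = 0.4928, W₂ = 1/(20.7-10.2) = 0.095238
Improvement: (W₁-W₂)/W₁ = (0.12658-0.095238)/0.12658 = 24.76%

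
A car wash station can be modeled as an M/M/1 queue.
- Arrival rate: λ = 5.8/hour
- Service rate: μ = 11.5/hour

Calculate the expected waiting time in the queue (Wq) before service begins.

First, compute utilization: ρ = λ/μ = 5.8/11.5 = 0.5043
For M/M/1: Wq = λ/(μ(μ-λ))
Wq = 5.8/(11.5 × (11.5-5.8))
Wq = 5.8/(11.5 × 5.70)
Wq = 0.08848 hours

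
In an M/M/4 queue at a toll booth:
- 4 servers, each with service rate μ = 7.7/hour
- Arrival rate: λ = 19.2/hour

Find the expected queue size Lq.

Traffic intensity: ρ = λ/(cμ) = 19.2/(4×7.7) = 0.6234
Since ρ = 0.6234 < 1, system is stable.
Offered load a = λ/μ = cρ = 19.2/7.7 = 2.4935
P₀ = [ Σₙ₌₀^3 aⁿ/n! + a^4/(4!(1-ρ)) ]⁻¹
Σ = a^0/0! + a^1/1! + a^2/2! + a^3/3! = 1.0000 + 2.4935 + 3.1088 + 2.5839 = 9.1862
a^4/(4!(1-ρ)) = 38.6582/(24 × 0.376623) = 4.2768
P₀ = 1/(9.1862 + 4.2768) = 0.07428
Lq = P₀·a^4·ρ / (4!(1-ρ)²) = 0.074277 × 38.6582 × 0.62338 / (24 × 0.14185) = 0.5258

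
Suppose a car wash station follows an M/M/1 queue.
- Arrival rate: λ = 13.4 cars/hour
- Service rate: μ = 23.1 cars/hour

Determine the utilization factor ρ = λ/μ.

Server utilization: ρ = λ/μ
ρ = 13.4/23.1 = 0.5801
The server is busy 58.01% of the time.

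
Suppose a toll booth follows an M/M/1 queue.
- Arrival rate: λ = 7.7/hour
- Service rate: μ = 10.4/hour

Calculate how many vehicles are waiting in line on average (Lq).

ρ = λ/μ = 7.7/10.4 = 0.7404
For M/M/1: Lq = λ²/(μ(μ-λ))
Lq = 59.29/(10.4 × 2.70)
Lq = 2.1115 vehicles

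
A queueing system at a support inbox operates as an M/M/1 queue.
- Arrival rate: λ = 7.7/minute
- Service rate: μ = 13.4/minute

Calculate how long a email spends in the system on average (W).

First, compute utilization: ρ = λ/μ = 7.7/13.4 = 0.5746
For M/M/1: W = 1/(μ-λ)
W = 1/(13.4-7.7) = 1/5.70
W = 0.1754 minutes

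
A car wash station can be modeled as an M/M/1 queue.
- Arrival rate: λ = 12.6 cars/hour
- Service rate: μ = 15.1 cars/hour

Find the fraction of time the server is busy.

Server utilization: ρ = λ/μ
ρ = 12.6/15.1 = 0.8344
The server is busy 83.44% of the time.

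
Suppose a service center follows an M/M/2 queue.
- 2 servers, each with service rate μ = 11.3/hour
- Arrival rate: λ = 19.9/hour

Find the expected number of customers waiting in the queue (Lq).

Traffic intensity: ρ = λ/(cμ) = 19.9/(2×11.3) = 0.8805
Since ρ = 0.8805 < 1, system is stable.
Offered load a = λ/μ = cρ = 19.9/11.3 = 1.7611
P₀ = [ Σₙ₌₀^1 aⁿ/n! + a^2/(2!(1-ρ)) ]⁻¹
Σ = a^0/0! + a^1/1! = 1.0000 + 1.7611 = 2.7611
a^2/(2!(1-ρ)) = 3.10134/(2 × 0.119469) = 12.9797
P₀ = 1/(2.7611 + 12.9797) = 0.06353
Lq = P₀·a^2·ρ / (2!(1-ρ)²) = 0.06352941 × 3.101339 × 0.8805310 / (2 × 0.01427285) = 6.0775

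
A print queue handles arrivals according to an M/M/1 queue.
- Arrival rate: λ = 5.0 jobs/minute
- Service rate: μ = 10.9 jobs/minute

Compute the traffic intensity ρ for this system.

Server utilization: ρ = λ/μ
ρ = 5.0/10.9 = 0.4587
The server is busy 45.87% of the time.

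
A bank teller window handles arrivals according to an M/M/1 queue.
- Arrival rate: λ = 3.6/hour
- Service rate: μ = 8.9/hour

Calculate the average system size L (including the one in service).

ρ = λ/μ = 3.6/8.9 = 0.4045
For M/M/1: L = λ/(μ-λ)
L = 3.6/(8.9-3.6) = 3.6/5.30
L = 0.6792 transactions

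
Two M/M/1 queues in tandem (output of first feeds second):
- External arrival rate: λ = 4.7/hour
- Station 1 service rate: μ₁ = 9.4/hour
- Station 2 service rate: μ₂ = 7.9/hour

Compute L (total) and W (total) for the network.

By Jackson's theorem, each station behaves as independent M/M/1.
Station 1: ρ₁ = 4.7/9.4 = 0.5000, L₁ = ρ₁/(1-ρ₁) = λ/(μ₁-λ) = 4.7/4.70 = 1.00000
Station 2: ρ₂ = 4.7/7.9 = 0.5949, L₂ = ρ₂/(1-ρ₂) = λ/(μ₂-λ) = 4.7/3.20 = 1.46875
Total: L = L₁ + L₂ = 1.00000 + 1.46875 = 2.4688
W = L/λ = 2.4688/4.7 = 0.5253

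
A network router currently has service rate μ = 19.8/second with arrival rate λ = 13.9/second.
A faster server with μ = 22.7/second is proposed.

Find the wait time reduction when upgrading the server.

System 1: ρ₁ = 13.9/19.8 = 0.7020, W₁ = 1/(19.8-13.9) = 0.16949
System 2: ρ₂ = 13.9/22.7 = 0.6123, W₂ = 1/(22.7-13.9) = 0.11364
Improvement: (W₁-W₂)/W₁ = (0.16949-0.11364)/0.16949 = 32.95%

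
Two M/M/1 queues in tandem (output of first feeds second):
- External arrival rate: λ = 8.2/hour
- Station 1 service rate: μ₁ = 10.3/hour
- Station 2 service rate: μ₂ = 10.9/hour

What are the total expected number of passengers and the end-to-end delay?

By Jackson's theorem, each station behaves as independent M/M/1.
Station 1: ρ₁ = 8.2/10.3 = 0.7961, L₁ = ρ₁/(1-ρ₁) = λ/(μ₁-λ) = 8.2/2.10 = 3.9048
Station 2: ρ₂ = 8.2/10.9 = 0.7523, L₂ = ρ₂/(1-ρ₂) = λ/(μ₂-λ) = 8.2/2.70 = 3.0370
Total: L = L₁ + L₂ = 3.9048 + 3.0370 = 6.9418
W = L/λ = 6.9418/8.2 = 0.8466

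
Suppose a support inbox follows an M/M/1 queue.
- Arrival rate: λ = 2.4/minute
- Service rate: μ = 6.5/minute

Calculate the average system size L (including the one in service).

ρ = λ/μ = 2.4/6.5 = 0.3692
For M/M/1: L = λ/(μ-λ)
L = 2.4/(6.5-2.4) = 2.4/4.10
L = 0.5854 emails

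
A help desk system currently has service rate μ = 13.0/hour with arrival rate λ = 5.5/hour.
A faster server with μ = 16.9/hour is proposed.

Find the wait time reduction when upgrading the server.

System 1: ρ₁ = 5.5/13.0 = 0.4231, W₁ = 1/(13.0-5.5) = 0.13333
System 2: ρ₂ = 5.5/16.9 = 0.3254, W₂ = 1/(16.9-5.5) = 0.087719
Improvement: (W₁-W₂)/W₁ = (0.13333-0.087719)/0.13333 = 34.21%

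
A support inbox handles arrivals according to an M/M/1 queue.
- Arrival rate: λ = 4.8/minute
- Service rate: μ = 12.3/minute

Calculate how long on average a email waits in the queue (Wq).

First, compute utilization: ρ = λ/μ = 4.8/12.3 = 0.3902
For M/M/1: Wq = λ/(μ(μ-λ))
Wq = 4.8/(12.3 × (12.3-4.8))
Wq = 4.8/(12.3 × 7.50)
Wq = 0.05203 minutes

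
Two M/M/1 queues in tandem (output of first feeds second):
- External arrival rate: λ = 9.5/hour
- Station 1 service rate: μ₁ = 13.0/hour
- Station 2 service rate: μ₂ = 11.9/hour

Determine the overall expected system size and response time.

By Jackson's theorem, each station behaves as independent M/M/1.
Station 1: ρ₁ = 9.5/13.0 = 0.7308, L₁ = ρ₁/(1-ρ₁) = λ/(μ₁-λ) = 9.5/3.50 = 2.7143
Station 2: ρ₂ = 9.5/11.9 = 0.7983, L₂ = ρ₂/(1-ρ₂) = λ/(μ₂-λ) = 9.5/2.40 = 3.9583
Total: L = L₁ + L₂ = 2.7143 + 3.9583 = 6.6726
W = L/λ = 6.6726/9.5 = 0.7024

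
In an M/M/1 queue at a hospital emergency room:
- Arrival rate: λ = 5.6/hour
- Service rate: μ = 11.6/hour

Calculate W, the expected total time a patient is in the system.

First, compute utilization: ρ = λ/μ = 5.6/11.6 = 0.4828
For M/M/1: W = 1/(μ-λ)
W = 1/(11.6-5.6) = 1/6.00
W = 0.1667 hours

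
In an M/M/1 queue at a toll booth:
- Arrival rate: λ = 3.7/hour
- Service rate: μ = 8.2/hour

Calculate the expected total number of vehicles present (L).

ρ = λ/μ = 3.7/8.2 = 0.4512
For M/M/1: L = λ/(μ-λ)
L = 3.7/(8.2-3.7) = 3.7/4.50
L = 0.8222 vehicles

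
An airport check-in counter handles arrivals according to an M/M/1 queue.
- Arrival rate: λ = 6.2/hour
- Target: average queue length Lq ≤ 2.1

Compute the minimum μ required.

For M/M/1: Lq = λ²/(μ(μ-λ))
Need Lq ≤ 2.1, i.e. μ(μ-λ) ≥ λ²/2.1
μ² - 6.2μ - 38.44/2.1 ≥ 0  →  μ² - 6.2μ - 18.30476 ≥ 0
Quadratic formula (positive root): μ = [λ + √(λ² + 4×18.30476)]/2
Discriminant: 38.44 + 4×18.30476 = 111.6590, √111.6590 = 10.5669
μ ≥ (6.2 + 10.5669)/2 = 8.3834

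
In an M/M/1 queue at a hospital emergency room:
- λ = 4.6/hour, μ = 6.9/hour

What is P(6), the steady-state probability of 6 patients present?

ρ = λ/μ = 4.6/6.9 = 0.66667
P(n) = (1-ρ)ρⁿ
P(6) = (1-0.66667) × 0.66667^6
P(6) = 0.3333 × 0.08779
P(6) = 0.02926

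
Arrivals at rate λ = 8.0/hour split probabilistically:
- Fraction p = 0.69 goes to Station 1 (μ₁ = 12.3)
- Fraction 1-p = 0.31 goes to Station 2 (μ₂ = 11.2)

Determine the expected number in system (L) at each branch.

Effective rates: λ₁ = 8.0×0.69 = 5.52, λ₂ = 8.0×0.31 = 2.48
Station 1: ρ₁ = 5.52/12.3 = 0.4488, L₁ = ρ₁/(1-ρ₁) = 0.4488/(1-0.4488) = 0.8142
Station 2: ρ₂ = 2.48/11.2 = 0.2214, L₂ = ρ₂/(1-ρ₂) = 0.2214/(1-0.2214) = 0.2844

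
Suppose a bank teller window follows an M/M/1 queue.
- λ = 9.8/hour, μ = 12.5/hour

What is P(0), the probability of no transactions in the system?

ρ = λ/μ = 9.8/12.5 = 0.7840
P(0) = 1 - ρ = 1 - 0.7840 = 0.2160
The server is idle 21.60% of the time.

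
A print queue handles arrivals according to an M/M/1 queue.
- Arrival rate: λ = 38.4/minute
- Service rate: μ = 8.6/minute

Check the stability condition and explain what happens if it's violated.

Stability requires ρ = λ/(cμ) < 1
ρ = 38.4/(1 × 8.6) = 38.4/8.60 = 4.4651
Since 4.4651 ≥ 1, the system is UNSTABLE.
Queue grows without bound. Need μ > λ = 38.4.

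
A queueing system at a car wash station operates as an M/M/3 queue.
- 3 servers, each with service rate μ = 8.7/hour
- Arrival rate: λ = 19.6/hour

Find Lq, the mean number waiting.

Traffic intensity: ρ = λ/(cμ) = 19.6/(3×8.7) = 0.7510
Since ρ = 0.7510 < 1, system is stable.
Offered load a = λ/μ = cρ = 19.6/8.7 = 2.2529
P₀ = [ Σₙ₌₀^2 aⁿ/n! + a^3/(3!(1-ρ)) ]⁻¹
Σ = a^0/0! + a^1/1! + a^2/2! = 1.0000 + 2.2529 + 2.5377 = 5.7906
a^3/(3!(1-ρ)) = 11.4343/(6 × 0.249042) = 7.6522
P₀ = 1/(5.7906 + 7.6522) = 0.07439
Lq = P₀·a^3·ρ / (3!(1-ρ)²) = 0.074389 × 11.4343 × 0.75096 / (6 × 0.062022) = 1.7165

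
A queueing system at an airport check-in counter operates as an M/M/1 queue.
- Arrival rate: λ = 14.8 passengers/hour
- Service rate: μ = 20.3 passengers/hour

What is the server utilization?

Server utilization: ρ = λ/μ
ρ = 14.8/20.3 = 0.7291
The server is busy 72.91% of the time.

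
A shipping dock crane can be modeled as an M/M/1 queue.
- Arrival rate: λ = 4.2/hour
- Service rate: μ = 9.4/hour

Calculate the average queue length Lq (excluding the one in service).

ρ = λ/μ = 4.2/9.4 = 0.4468
For M/M/1: Lq = λ²/(μ(μ-λ))
Lq = 17.64/(9.4 × 5.20)
Lq = 0.3609 containers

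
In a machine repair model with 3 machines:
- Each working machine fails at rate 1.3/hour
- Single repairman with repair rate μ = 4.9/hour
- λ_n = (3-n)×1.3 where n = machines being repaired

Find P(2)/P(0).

P(2)/P(0) = ∏_{i=0}^{2-1} λ_i/μ_{i+1}
= (3-0)×1.3/4.9 × (3-1)×1.3/4.9
= 0.4223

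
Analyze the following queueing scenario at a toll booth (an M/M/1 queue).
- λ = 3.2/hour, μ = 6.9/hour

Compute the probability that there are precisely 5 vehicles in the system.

ρ = λ/μ = 3.2/6.9 = 0.46377
P(n) = (1-ρ)ρⁿ
P(5) = (1-0.46377) × 0.46377^5
P(5) = 0.5362 × 0.02145
P(5) = 0.01150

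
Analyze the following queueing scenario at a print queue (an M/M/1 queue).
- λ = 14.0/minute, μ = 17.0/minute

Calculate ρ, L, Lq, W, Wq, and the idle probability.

Step 1: ρ = λ/μ = 14.0/17.0 = 0.8235
Step 2: L = λ/(μ-λ) = 14.0/3.00 = 4.6667
Step 3: Lq = λ²/(μ(μ-λ)) = 196.00/(17.0×3.00) = 3.8431
Step 4: W = 1/(μ-λ) = 1/3.00 = 0.333333
Step 5: Wq = λ/(μ(μ-λ)) = 14.0/(17.0×3.00) = 0.2745
Step 6: P(0) = 1-ρ = 0.1765
Verify: L = λW = 14.0×0.333333 = 4.6667 ✔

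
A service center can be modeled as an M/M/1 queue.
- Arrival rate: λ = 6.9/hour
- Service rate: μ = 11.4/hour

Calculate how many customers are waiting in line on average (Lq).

ρ = λ/μ = 6.9/11.4 = 0.6053
For M/M/1: Lq = λ²/(μ(μ-λ))
Lq = 47.61/(11.4 × 4.50)
Lq = 0.9281 customers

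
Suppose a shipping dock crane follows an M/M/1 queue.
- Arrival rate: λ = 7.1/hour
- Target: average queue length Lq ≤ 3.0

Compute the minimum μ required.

For M/M/1: Lq = λ²/(μ(μ-λ))
Need Lq ≤ 3.0, i.e. μ(μ-λ) ≥ λ²/3.0
μ² - 7.1μ - 50.41/3.0 ≥ 0  →  μ² - 7.1μ - 16.80333 ≥ 0
Quadratic formula (positive root): μ = [λ + √(λ² + 4×16.80333)]/2
Discriminant: 50.41 + 4×16.80333 = 117.6233, √117.6233 = 10.8454
μ ≥ (7.1 + 10.8454)/2 = 8.9727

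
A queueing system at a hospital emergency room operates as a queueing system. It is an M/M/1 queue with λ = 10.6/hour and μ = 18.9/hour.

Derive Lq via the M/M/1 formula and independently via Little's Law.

Method 1 (direct): Lq = λ²/(μ(μ-λ)) = 112.36/(18.9 × 8.30) = 0.7163

Method 2 (Little's Law):
W = 1/(μ-λ) = 1/8.30 = 0.120482
Wq = W - 1/μ = 0.120482 - 0.0529101 = 0.067572
Lq = λWq = 10.6 × 0.067572 = 0.7163 ✔ (matches Method 1)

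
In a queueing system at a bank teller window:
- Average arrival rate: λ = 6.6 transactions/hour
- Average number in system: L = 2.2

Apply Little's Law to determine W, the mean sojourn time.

Little's Law: L = λW, so W = L/λ
W = 2.2/6.6 = 0.3333 hours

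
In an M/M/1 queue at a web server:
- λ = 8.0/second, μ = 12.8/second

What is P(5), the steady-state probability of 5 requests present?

ρ = λ/μ = 8.0/12.8 = 0.6250
P(n) = (1-ρ)ρⁿ
P(5) = (1-0.6250) × 0.6250^5
P(5) = 0.3750 × 0.09537
P(5) = 0.03576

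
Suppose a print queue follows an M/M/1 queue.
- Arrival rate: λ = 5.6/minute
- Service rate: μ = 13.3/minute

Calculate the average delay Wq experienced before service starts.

First, compute utilization: ρ = λ/μ = 5.6/13.3 = 0.4211
For M/M/1: Wq = λ/(μ(μ-λ))
Wq = 5.6/(13.3 × (13.3-5.6))
Wq = 5.6/(13.3 × 7.70)
Wq = 0.05468 minutes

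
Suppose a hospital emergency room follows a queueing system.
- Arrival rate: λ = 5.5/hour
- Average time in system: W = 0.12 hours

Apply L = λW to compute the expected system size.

Little's Law: L = λW
L = 5.5 × 0.12 = 0.6600 patients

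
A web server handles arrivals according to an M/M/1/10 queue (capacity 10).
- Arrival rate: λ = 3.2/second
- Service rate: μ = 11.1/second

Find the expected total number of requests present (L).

ρ = λ/μ = 3.2/11.1 = 0.28829
P₀ = (1-ρ)/(1-ρ^(K+1)) = (1-0.28829)/(1-0.28829^11) = 0.7117/1.0000 = 0.7117
P_K = P₀×ρ^K = 0.7117 × 0.28829^10 = 0.7117 × 0.000003965 = 0.000002822
L = ρ[1 - (K+1)ρ^K + Kρ^(K+1)] / [(1-ρ)(1-ρ^(K+1))]
L = 0.28829 × (1 - 11×0.000003965 + 10×0.000001143) / ((1 - 0.28829) × (1 - 0.000001143)) = 0.4051 requests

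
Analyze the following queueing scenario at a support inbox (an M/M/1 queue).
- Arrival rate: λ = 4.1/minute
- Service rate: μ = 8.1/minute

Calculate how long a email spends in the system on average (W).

First, compute utilization: ρ = λ/μ = 4.1/8.1 = 0.5062
For M/M/1: W = 1/(μ-λ)
W = 1/(8.1-4.1) = 1/4.00
W = 0.2500 minutes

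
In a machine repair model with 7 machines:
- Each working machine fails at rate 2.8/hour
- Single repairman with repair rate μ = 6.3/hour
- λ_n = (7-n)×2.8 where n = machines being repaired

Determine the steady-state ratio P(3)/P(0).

P(3)/P(0) = ∏_{i=0}^{3-1} λ_i/μ_{i+1}
= (7-0)×2.8/6.3 × (7-1)×2.8/6.3 × (7-2)×2.8/6.3
= 18.4362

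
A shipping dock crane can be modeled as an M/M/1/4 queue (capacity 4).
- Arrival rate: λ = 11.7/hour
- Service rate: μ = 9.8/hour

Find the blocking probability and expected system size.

ρ = λ/μ = 11.7/9.8 = 1.1939
P₀ = (1-ρ)/(1-ρ^(K+1)) = (1-1.1939)/(1-1.1939^5) = -0.1939/-1.4257 = 0.1360
P_K = P₀×ρ^K = 0.1360 × 1.1939^4 = 0.1360 × 2.0318 = 0.2763
Blocking probability P_4 = 0.2763 (27.63%)
L = ρ[1 - (K+1)ρ^K + Kρ^(K+1)] / [(1-ρ)(1-ρ^(K+1))]
L = 1.1939 × (1 - 5×2.031757 + 4×2.425715) / ((1 - 1.1939) × (1 - 2.425715)) = 2.3497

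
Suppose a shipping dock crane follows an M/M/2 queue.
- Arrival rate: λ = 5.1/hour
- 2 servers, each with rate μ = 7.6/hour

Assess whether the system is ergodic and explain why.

Stability requires ρ = λ/(cμ) < 1
ρ = 5.1/(2 × 7.6) = 5.1/15.20 = 0.3355
Since 0.3355 < 1, the system is STABLE.
The servers are busy 33.55% of the time.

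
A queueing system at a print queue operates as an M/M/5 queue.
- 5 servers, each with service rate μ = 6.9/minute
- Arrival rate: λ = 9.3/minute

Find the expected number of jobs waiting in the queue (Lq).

Traffic intensity: ρ = λ/(cμ) = 9.3/(5×6.9) = 0.2696
Since ρ = 0.2696 < 1, system is stable.
Offered load a = λ/μ = cρ = 9.3/6.9 = 1.3478
P₀ = [ Σₙ₌₀^4 aⁿ/n! + a^5/(5!(1-ρ)) ]⁻¹
Σ = a^0/0! + a^1/1! + a^2/2! + a^3/3! + a^4/4! = 1.0000 + 1.3478 + 0.9083 + 0.4081 + 0.1375 = 3.8017
a^5/(5!(1-ρ)) = 4.4480/(120 × 0.7304) = 0.05075
P₀ = 1/(3.8017 + 0.05075) = 0.2596
Lq = P₀·a^5·ρ / (5!(1-ρ)²) = 0.25957 × 4.4480 × 0.26957 / (120 × 0.53353) = 0.004861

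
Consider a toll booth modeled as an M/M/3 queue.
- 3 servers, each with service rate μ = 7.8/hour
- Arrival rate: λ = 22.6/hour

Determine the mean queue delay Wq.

Traffic intensity: ρ = λ/(cμ) = 22.6/(3×7.8) = 0.9658
Since ρ = 0.9658 < 1, system is stable.
Offered load a = λ/μ = cρ = 22.6/7.8 = 2.8974
P₀ = [ Σₙ₌₀^2 aⁿ/n! + a^3/(3!(1-ρ)) ]⁻¹
Σ = a^0/0! + a^1/1! + a^2/2! = 1.0000 + 2.8974 + 4.1976 = 8.0950
a^3/(3!(1-ρ)) = 24.32436/(6 × 0.03418803) = 118.5813
P₀ = 1/(8.0950 + 118.5813) = 0.007894
Lq = P₀·a^3·ρ / (3!(1-ρ)²) = 0.007894138 × 24.32436 × 0.9658120 / (6 × 0.001168822) = 26.4447
Wq = Lq/λ = 26.4447/22.6 = 1.1701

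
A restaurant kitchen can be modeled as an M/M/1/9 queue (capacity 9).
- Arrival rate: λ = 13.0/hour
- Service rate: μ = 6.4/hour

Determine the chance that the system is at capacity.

ρ = λ/μ = 13.0/6.4 = 2.03125
P₀ = (1-ρ)/(1-ρ^(K+1)) = (1-2.03125)/(1-2.03125^10) = -1.03125/-1194.7318 = 0.0008632
P_K = P₀×ρ^K = 0.0008632 × 2.03125^9 = 0.0008632 × 588.6680 = 0.5081
Blocking probability = 50.81%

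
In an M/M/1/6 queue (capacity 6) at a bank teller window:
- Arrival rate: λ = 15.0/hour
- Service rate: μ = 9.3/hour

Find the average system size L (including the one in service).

ρ = λ/μ = 15.0/9.3 = 1.6129
P₀ = (1-ρ)/(1-ρ^(K+1)) = (1-1.6129)/(1-1.6129^7) = -0.6129/-27.3957 = 0.02237
P_K = P₀×ρ^K = 0.022372 × 1.6129^6 = 0.022372 × 17.6053 = 0.3939
L = ρ[1 - (K+1)ρ^K + Kρ^(K+1)] / [(1-ρ)(1-ρ^(K+1))]
L = 1.6129 × (1 - 7×17.60535 + 6×28.39567) / ((1 - 1.6129) × (1 - 28.39567)) = 4.6239 transactions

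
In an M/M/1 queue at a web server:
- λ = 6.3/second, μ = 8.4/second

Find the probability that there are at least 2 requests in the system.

ρ = λ/μ = 6.3/8.4 = 0.7500
P(N ≥ n) = ρⁿ
P(N ≥ 2) = 0.7500^2
P(N ≥ 2) = 0.5625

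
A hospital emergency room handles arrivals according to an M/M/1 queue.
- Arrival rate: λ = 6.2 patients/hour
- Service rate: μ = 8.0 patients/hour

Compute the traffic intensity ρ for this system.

Server utilization: ρ = λ/μ
ρ = 6.2/8.0 = 0.7750
The server is busy 77.50% of the time.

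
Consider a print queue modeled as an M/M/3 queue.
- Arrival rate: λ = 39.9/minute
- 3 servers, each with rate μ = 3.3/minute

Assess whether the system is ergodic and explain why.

Stability requires ρ = λ/(cμ) < 1
ρ = 39.9/(3 × 3.3) = 39.9/9.90 = 4.0303
Since 4.0303 ≥ 1, the system is UNSTABLE.
Need c > λ/μ = 39.9/3.3 = 12.09.
Minimum servers needed: c = 13.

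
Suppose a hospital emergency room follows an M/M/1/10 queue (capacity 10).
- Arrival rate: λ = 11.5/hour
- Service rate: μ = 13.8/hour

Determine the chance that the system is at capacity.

ρ = λ/μ = 11.5/13.8 = 0.83333
P₀ = (1-ρ)/(1-ρ^(K+1)) = (1-0.83333)/(1-0.83333^11) = 0.1667/0.8654 = 0.1926
P_K = P₀×ρ^K = 0.1926 × 0.83333^10 = 0.1926 × 0.1615 = 0.03110
Blocking probability = 3.11%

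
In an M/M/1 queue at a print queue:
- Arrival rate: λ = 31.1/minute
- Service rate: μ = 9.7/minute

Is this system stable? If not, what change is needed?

Stability requires ρ = λ/(cμ) < 1
ρ = 31.1/(1 × 9.7) = 31.1/9.70 = 3.2062
Since 3.2062 ≥ 1, the system is UNSTABLE.
Queue grows without bound. Need μ > λ = 31.1.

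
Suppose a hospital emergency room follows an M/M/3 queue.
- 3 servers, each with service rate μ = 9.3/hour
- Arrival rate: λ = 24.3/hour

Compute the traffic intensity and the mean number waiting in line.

Traffic intensity: ρ = λ/(cμ) = 24.3/(3×9.3) = 0.8710
Since ρ = 0.8710 < 1, system is stable.
Offered load a = λ/μ = cρ = 24.3/9.3 = 2.6129
P₀ = [ Σₙ₌₀^2 aⁿ/n! + a^3/(3!(1-ρ)) ]⁻¹
Σ = a^0/0! + a^1/1! + a^2/2! = 1.0000 + 2.6129 + 3.4136 = 7.0265
a^3/(3!(1-ρ)) = 17.83898/(6 × 0.1290323) = 23.0420
P₀ = 1/(7.0265 + 23.0420) = 0.03326
Lq = P₀·a^3·ρ / (3!(1-ρ)²) = 0.0332573 × 17.8390 × 0.870968 / (6 × 0.0166493) = 5.1726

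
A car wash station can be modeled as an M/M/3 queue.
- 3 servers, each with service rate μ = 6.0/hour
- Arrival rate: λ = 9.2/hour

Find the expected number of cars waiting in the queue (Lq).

Traffic intensity: ρ = λ/(cμ) = 9.2/(3×6.0) = 0.5111
Since ρ = 0.5111 < 1, system is stable.
Offered load a = λ/μ = cρ = 9.2/6.0 = 1.5333
P₀ = [ Σₙ₌₀^2 aⁿ/n! + a^3/(3!(1-ρ)) ]⁻¹
Σ = a^0/0! + a^1/1! + a^2/2! = 1.0000 + 1.5333 + 1.1756 = 3.7089
a^3/(3!(1-ρ)) = 3.6050/(6 × 0.48889) = 1.2290
P₀ = 1/(3.7089 + 1.2290) = 0.2025
Lq = P₀·a^3·ρ / (3!(1-ρ)²) = 0.2025 × 3.6050 × 0.5111 / (6 × 0.2390) = 0.2602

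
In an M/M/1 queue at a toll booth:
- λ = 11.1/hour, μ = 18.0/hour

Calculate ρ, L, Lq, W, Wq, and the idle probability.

Step 1: ρ = λ/μ = 11.1/18.0 = 0.6167
Step 2: L = λ/(μ-λ) = 11.1/6.90 = 1.6087
Step 3: Lq = λ²/(μ(μ-λ)) = 123.21/(18.0×6.90) = 0.9920
Step 4: W = 1/(μ-λ) = 1/6.90 = 0.14493
Step 5: Wq = λ/(μ(μ-λ)) = 11.1/(18.0×6.90) = 0.08937
Step 6: P(0) = 1-ρ = 0.3833
Verify: L = λW = 11.1×0.14493 = 1.6087 ✔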